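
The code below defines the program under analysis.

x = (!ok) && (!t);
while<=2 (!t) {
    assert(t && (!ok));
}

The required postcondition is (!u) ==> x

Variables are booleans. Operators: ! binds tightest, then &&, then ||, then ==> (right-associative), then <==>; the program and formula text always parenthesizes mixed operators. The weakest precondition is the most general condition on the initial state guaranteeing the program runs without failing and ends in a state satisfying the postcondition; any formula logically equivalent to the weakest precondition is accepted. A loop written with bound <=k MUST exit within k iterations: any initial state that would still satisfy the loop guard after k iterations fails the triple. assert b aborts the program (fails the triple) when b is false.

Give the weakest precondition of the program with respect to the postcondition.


Working backward. After the program, (!u) ==> x must hold.
Before the loop (bound <=2), unroll the exhaustion recursion (WP_0 = exit-now case; WP_j = one more guarded iteration, up to j = 2):
  WP_0: t && ((!u) ==> x)
  WP_1: ((!t) ==> (t && (!ok) && ((!u) ==> x))) && (t ==> ((!u) ==> x))
  WP_2: ((!t) ==> (t && (!ok) && ((!t) ==> (t && (!ok) && ((!u) ==> x))) && (t ==> ((!u) ==> x)))) && (t ==> ((!u) ==> x))
So before the loop: ((!t) ==> (t && (!ok) && ((!t) ==> (t && (!ok) && ((!u) ==> x))) && (t ==> ((!u) ==> x)))) && (t ==> ((!u) ==> x))
Before x := (!ok) && (!t): ((!t) ==> (t && (!ok) && ((!t) ==> (t && (!ok) && ((!u) ==> ((!ok) && (!t))))) && (t ==> ((!u) ==> ((!ok) && (!t)))))) && (t ==> ((!u) ==> ((!ok) && (!t))))
Answer: WP = ((!t) ==> (t && (!ok) && ((!t) ==> (t && (!ok) && ((!u) ==> ((!ok) && (!t))))) && (t ==> ((!u) ==> ((!ok) && (!t)))))) && (t ==> ((!u) ==> ((!ok) && (!t))))


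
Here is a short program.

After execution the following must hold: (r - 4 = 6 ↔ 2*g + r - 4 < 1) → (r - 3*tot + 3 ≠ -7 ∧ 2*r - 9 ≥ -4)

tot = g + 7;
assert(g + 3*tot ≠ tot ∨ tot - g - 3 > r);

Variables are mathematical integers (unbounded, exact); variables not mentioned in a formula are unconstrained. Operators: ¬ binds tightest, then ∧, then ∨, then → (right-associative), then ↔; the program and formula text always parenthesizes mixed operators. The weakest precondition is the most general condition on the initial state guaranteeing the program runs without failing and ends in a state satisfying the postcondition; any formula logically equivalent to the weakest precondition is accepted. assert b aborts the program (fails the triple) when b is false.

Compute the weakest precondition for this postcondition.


Working backward. After the program, the postcondition (r - 4 = 6 ↔ 2*g + r - 4 < 1) → (r - 3*tot + 3 ≠ -7 ∧ 2*r - 9 ≥ -4) must hold; in canonical form it is (r = 10 ↔ 2*g + r < 5) → (r ≠ 3*tot - 10 ∧ 2*r ≥ 5).
Before assert g + 3*tot ≠ tot ∨ tot - g - 3 > r: (g + 2*tot ≠ 0 ∨ tot > g + r + 3) ∧ ((r = 10 ↔ 2*g + r < 5) → (r ≠ 3*tot - 10 ∧ 2*r ≥ 5))
Before tot := g + 7: (3*g ≠ -14 ∨ r < 4) ∧ ((r = 10 ↔ 2*g + r < 5) → (r ≠ 3*g + 11 ∧ 2*r ≥ 5))
Answer: WP = (3*g ≠ -14 ∨ r < 4) ∧ ((r = 10 ↔ 2*g + r < 5) → (r ≠ 3*g + 11 ∧ 2*r ≥ 5))


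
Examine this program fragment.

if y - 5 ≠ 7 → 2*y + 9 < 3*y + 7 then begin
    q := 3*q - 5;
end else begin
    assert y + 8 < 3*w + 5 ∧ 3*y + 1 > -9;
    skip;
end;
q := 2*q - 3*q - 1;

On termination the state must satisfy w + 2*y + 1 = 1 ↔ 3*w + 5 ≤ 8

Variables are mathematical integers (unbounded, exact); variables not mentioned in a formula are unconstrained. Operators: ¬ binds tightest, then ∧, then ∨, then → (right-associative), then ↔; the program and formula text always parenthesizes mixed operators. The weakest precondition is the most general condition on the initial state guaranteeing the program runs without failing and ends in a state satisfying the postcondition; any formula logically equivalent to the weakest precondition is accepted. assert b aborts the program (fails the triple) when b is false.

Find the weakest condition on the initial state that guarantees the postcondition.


Working backward. After the program, the postcondition w + 2*y + 1 = 1 ↔ 3*w + 5 ≤ 8 must hold; in canonical form it is w + 2*y = 0 ↔ 3*w ≤ 3.
Before q := 2*q - 3*q - 1: w + 2*y = 0 ↔ 3*w ≤ 3
Then branch requires w + 2*y = 0 ↔ 3*w ≤ 3; else branch requires y < 3*w - 3 ∧ 3*y > -10 ∧ (w + 2*y = 0 ↔ 3*w ≤ 3).
Before the if: ((y ≠ 12 → y > 2) → (w + 2*y = 0 ↔ 3*w ≤ 3)) ∧ ((¬(y ≠ 12 → y > 2)) → (y < 3*w - 3 ∧ 3*y > -10 ∧ (w + 2*y = 0 ↔ 3*w ≤ 3)))
Answer: WP = ((y ≠ 12 → y > 2) → (w + 2*y = 0 ↔ 3*w ≤ 3)) ∧ ((¬(y ≠ 12 → y > 2)) → (y < 3*w - 3 ∧ 3*y > -10 ∧ (w + 2*y = 0 ↔ 3*w ≤ 3)))


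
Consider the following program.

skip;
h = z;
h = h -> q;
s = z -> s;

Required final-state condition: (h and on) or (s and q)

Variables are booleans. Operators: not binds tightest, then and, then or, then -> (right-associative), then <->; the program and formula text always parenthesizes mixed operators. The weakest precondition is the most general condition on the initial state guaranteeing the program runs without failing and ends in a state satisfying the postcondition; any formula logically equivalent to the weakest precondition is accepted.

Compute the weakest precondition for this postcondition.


Working backward. After the program, (h and on) or (s and q) must hold.
Before s := z -> s: (h and on) or ((z -> s) and q)
Before h := h -> q: ((h -> q) and on) or ((z -> s) and q)
Before h := z: ((z -> q) and on) or ((z -> s) and q)
Before skip: ((z -> q) and on) or ((z -> s) and q)
Answer: WP = ((z -> q) and on) or ((z -> s) and q)


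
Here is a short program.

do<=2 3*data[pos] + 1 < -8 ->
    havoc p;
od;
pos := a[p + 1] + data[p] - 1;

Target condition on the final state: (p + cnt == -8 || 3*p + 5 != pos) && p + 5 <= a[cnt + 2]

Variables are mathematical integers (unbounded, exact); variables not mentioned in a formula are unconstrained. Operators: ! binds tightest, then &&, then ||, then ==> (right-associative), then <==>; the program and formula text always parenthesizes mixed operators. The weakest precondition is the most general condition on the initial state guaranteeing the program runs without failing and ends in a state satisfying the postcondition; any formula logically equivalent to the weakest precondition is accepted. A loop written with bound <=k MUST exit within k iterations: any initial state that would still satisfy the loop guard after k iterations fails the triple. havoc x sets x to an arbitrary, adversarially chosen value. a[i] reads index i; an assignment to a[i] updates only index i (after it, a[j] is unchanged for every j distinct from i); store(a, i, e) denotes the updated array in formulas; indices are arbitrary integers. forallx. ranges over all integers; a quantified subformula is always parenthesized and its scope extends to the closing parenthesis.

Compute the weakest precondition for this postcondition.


Working backward. After the program, the postcondition (p + cnt == -8 || 3*p + 5 != pos) && p + 5 <= a[cnt + 2] must hold; in canonical form it is (cnt + p == -8 || 3*p != pos - 5) && p <= a[cnt + 2] - 5.
Before pos := a[p + 1] + data[p] - 1: (cnt + p == -8 || 3*p != a[p + 1] + data[p] - 6) && p <= a[cnt + 2] - 5
Before the loop (bound <=2), unroll the exhaustion recursion (WP_0 = exit-now case; WP_j = one more guarded iteration, up to j = 2):
  WP_0: (!(3*data[pos] < -9)) && (cnt + p == -8 || 3*p != a[p + 1] + data[p] - 6) && p <= a[cnt + 2] - 5
  WP_1: (3*data[pos] < -9 ==> (forall p_1. ((!(3*data[pos] < -9)) && (cnt + p_1 == -8 || 3*p_1 != a[p_1 + 1] + data[p_1] - 6) && p_1 <= a[cnt + 2] - 5))) && ((!(3*data[pos] < -9)) ==> ((cnt + p == -8 || 3*p != a[p + 1] + data[p] - 6) && p <= a[cnt + 2] - 5))
  WP_2: (3*data[pos] < -9 ==> (forall p_2. ((3*data[pos] < -9 ==> (forall p_1. ((!(3*data[pos] < -9)) && (cnt + p_1 == -8 || 3*p_1 != a[p_1 + 1] + data[p_1] - 6) && p_1 <= a[cnt + 2] - 5))) && ((!(3*data[pos] < -9)) ==> ((cnt + p_2 == -8 || 3*p_2 != a[p_2 + 1] + data[p_2] - 6) && p_2 <= a[cnt + 2] - 5))))) && ((!(3*data[pos] < -9)) ==> ((cnt + p == -8 || 3*p != a[p + 1] + data[p] - 6) && p <= a[cnt + 2] - 5))
So before the loop: (3*data[pos] < -9 ==> (forall p_2. ((3*data[pos] < -9 ==> (forall p_1. ((!(3*data[pos] < -9)) && (cnt + p_1 == -8 || 3*p_1 != a[p_1 + 1] + data[p_1] - 6) && p_1 <= a[cnt + 2] - 5))) && ((!(3*data[pos] < -9)) ==> ((cnt + p_2 == -8 || 3*p_2 != a[p_2 + 1] + data[p_2] - 6) && p_2 <= a[cnt + 2] - 5))))) && ((!(3*data[pos] < -9)) ==> ((cnt + p == -8 || 3*p != a[p + 1] + data[p] - 6) && p <= a[cnt + 2] - 5))
Answer: WP = (3*data[pos] < -9 ==> (forall p_2. ((3*data[pos] < -9 ==> (forall p_1. ((!(3*data[pos] < -9)) && (cnt + p_1 == -8 || 3*p_1 != a[p_1 + 1] + data[p_1] - 6) && p_1 <= a[cnt + 2] - 5))) && ((!(3*data[pos] < -9)) ==> ((cnt + p_2 == -8 || 3*p_2 != a[p_2 + 1] + data[p_2] - 6) && p_2 <= a[cnt + 2] - 5))))) && ((!(3*data[pos] < -9)) ==> ((cnt + p == -8 || 3*p != a[p + 1] + data[p] - 6) && p <= a[cnt + 2] - 5))


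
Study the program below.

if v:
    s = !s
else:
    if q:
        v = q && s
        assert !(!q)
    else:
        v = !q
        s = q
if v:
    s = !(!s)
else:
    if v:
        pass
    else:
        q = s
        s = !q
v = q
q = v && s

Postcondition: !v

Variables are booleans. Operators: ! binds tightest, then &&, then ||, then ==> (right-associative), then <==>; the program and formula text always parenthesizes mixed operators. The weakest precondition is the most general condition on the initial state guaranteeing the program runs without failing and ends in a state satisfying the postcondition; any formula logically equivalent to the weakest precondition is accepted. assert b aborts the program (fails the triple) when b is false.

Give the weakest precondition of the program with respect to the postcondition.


Working backward. After the program, !v must hold.
Before q := v && s: !v
Before v := q: !q
Then branch requires !q; else branch requires (v ==> (!q)) && ((!v) ==> (!s)).
Before the if: (v ==> (!q)) && ((!v) ==> ((v ==> (!q)) && ((!v) ==> (!s))))
Then branch requires (v ==> (!q)) && ((!v) ==> ((v ==> (!q)) && ((!v) ==> s))); else branch requires (q ==> (q && ((q && s) ==> (!q)) && ((!(q && s)) ==> (((q && s) ==> (!q)) && ((!(q && s)) ==> (!s)))))) && ((!q) ==> (q ==> (q ==> (!q)))).
Before the if: (v ==> ((v ==> (!q)) && ((!v) ==> ((v ==> (!q)) && ((!v) ==> s))))) && ((!v) ==> ((q ==> (q && ((q && s) ==> (!q)) && ((!(q && s)) ==> (((q && s) ==> (!q)) && ((!(q && s)) ==> (!s)))))) && ((!q) ==> (q ==> (q ==> (!q))))))
Answer: WP = (v ==> ((v ==> (!q)) && ((!v) ==> ((v ==> (!q)) && ((!v) ==> s))))) && ((!v) ==> ((q ==> (q && ((q && s) ==> (!q)) && ((!(q && s)) ==> (((q && s) ==> (!q)) && ((!(q && s)) ==> (!s)))))) && ((!q) ==> (q ==> (q ==> (!q))))))


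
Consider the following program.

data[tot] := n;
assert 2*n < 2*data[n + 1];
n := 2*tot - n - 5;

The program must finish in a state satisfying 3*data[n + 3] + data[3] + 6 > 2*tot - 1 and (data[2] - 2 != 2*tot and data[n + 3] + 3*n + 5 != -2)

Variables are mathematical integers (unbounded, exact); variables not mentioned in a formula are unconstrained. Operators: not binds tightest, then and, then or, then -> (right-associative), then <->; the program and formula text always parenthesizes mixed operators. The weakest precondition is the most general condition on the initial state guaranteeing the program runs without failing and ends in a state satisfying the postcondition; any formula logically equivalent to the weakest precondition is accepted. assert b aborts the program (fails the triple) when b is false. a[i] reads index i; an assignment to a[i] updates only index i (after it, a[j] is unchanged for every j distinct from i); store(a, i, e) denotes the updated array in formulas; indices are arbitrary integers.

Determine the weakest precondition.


Working backward. After the program, the postcondition 3*data[n + 3] + data[3] + 6 > 2*tot - 1 and (data[2] - 2 != 2*tot and data[n + 3] + 3*n + 5 != -2) must hold; in canonical form it is 3*data[n + 3] + data[3] > 2*tot - 7 and data[2] != 2*tot + 2 and data[n + 3] + 3*n != -7.
Before n := 2*tot - n - 5: data[3] + 3*data[-n + 2*tot - 2] > 2*tot - 7 and data[2] != 2*tot + 2 and data[-n + 2*tot - 2] + 6*tot != 3*n + 8
Before assert 2*n < 2*data[n + 1]: 2*n < 2*data[n + 1] and data[3] + 3*data[-n + 2*tot - 2] > 2*tot - 7 and data[2] != 2*tot + 2 and data[-n + 2*tot - 2] + 6*tot != 3*n + 8
Before data[tot] := n: 2*n < 2*store(data, tot, n)[n + 1] and store(data, tot, n)[3] + 3*store(data, tot, n)[-n + 2*tot - 2] > 2*tot - 7 and store(data, tot, n)[2] != 2*tot + 2 and store(data, tot, n)[-n + 2*tot - 2] + 6*tot != 3*n + 8
Answer: WP = 2*n < 2*store(data, tot, n)[n + 1] and store(data, tot, n)[3] + 3*store(data, tot, n)[-n + 2*tot - 2] > 2*tot - 7 and store(data, tot, n)[2] != 2*tot + 2 and store(data, tot, n)[-n + 2*tot - 2] + 6*tot != 3*n + 8


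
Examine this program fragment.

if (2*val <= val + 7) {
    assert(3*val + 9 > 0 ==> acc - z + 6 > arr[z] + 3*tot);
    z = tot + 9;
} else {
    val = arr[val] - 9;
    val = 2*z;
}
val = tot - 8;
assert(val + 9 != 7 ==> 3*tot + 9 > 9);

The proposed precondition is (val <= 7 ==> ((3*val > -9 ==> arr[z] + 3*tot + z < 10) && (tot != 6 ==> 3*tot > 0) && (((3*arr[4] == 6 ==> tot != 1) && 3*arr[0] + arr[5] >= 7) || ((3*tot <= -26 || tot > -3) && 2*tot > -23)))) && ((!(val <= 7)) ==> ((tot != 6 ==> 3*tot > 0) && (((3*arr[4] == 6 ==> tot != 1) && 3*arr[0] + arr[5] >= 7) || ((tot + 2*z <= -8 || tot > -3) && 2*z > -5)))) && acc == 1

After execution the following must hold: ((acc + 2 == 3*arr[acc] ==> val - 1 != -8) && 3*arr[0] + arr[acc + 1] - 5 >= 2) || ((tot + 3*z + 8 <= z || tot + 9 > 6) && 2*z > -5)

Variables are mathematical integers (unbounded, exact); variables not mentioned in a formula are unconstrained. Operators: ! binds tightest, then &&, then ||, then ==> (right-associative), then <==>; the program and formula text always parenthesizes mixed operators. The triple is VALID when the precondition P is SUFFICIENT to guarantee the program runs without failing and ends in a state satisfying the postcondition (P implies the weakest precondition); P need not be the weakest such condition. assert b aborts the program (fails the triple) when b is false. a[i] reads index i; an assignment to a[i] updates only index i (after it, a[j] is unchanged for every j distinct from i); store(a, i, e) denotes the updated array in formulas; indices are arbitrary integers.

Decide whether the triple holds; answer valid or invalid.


Working backward. After the program, the postcondition ((acc + 2 == 3*arr[acc] ==> val - 1 != -8) && 3*arr[0] + arr[acc + 1] - 5 >= 2) || ((tot + 3*z + 8 <= z || tot + 9 > 6) && 2*z > -5) must hold; in canonical form it is ((acc == 3*arr[acc] - 2 ==> val != -7) && arr[acc + 1] + 3*arr[0] >= 7) || ((tot + 2*z <= -8 || tot > -3) && 2*z > -5).
Before assert val + 9 != 7 ==> 3*tot + 9 > 9: (val != -2 ==> 3*tot > 0) && (((acc == 3*arr[acc] - 2 ==> val != -7) && arr[acc + 1] + 3*arr[0] >= 7) || ((tot + 2*z <= -8 || tot > -3) && 2*z > -5))
Before val := tot - 8: (tot != 6 ==> 3*tot > 0) && (((acc == 3*arr[acc] - 2 ==> tot != 1) && arr[acc + 1] + 3*arr[0] >= 7) || ((tot + 2*z <= -8 || tot > -3) && 2*z > -5))
Then branch requires (3*val > -9 ==> acc > arr[z] + 3*tot + z - 6) && (tot != 6 ==> 3*tot > 0) && (((acc == 3*arr[acc] - 2 ==> tot != 1) && arr[acc + 1] + 3*arr[0] >= 7) || ((3*tot <= -26 || tot > -3) && 2*tot > -23)); else branch requires (tot != 6 ==> 3*tot > 0) && (((acc == 3*arr[acc] - 2 ==> tot != 1) && arr[acc + 1] + 3*arr[0] >= 7) || ((tot + 2*z <= -8 || tot > -3) && 2*z > -5)).
Before the if: (val <= 7 ==> ((3*val > -9 ==> acc > arr[z] + 3*tot + z - 6) && (tot != 6 ==> 3*tot > 0) && (((acc == 3*arr[acc] - 2 ==> tot != 1) && arr[acc + 1] + 3*arr[0] >= 7) || ((3*tot <= -26 || tot > -3) && 2*tot > -23)))) && ((!(val <= 7)) ==> ((tot != 6 ==> 3*tot > 0) && (((acc == 3*arr[acc] - 2 ==> tot != 1) && arr[acc + 1] + 3*arr[0] >= 7) || ((tot + 2*z <= -8 || tot > -3) && 2*z > -5))))
The weakest precondition is (val <= 7 ==> ((3*val > -9 ==> acc > arr[z] + 3*tot + z - 6) && (tot != 6 ==> 3*tot > 0) && (((acc == 3*arr[acc] - 2 ==> tot != 1) && arr[acc + 1] + 3*arr[0] >= 7) || ((3*tot <= -26 || tot > -3) && 2*tot > -23)))) && ((!(val <= 7)) ==> ((tot != 6 ==> 3*tot > 0) && (((acc == 3*arr[acc] - 2 ==> tot != 1) && arr[acc + 1] + 3*arr[0] >= 7) || ((tot + 2*z <= -8 || tot > -3) && 2*z > -5)))).
Check whether (val <= 7 ==> ((3*val > -9 ==> arr[z] + 3*tot + z < 10) && (tot != 6 ==> 3*tot > 0) && (((3*arr[4] == 6 ==> tot != 1) && 3*arr[0] + arr[5] >= 7) || ((3*tot <= -26 || tot > -3) && 2*tot > -23)))) && ((!(val <= 7)) ==> ((tot != 6 ==> 3*tot > 0) && (((3*arr[4] == 6 ==> tot != 1) && 3*arr[0] + arr[5] >= 7) || ((tot + 2*z <= -8 || tot > -3) && 2*z > -5)))) && acc == 1 implies it.
Countermodel: at the initial state acc = 1, arr = {[-3] = 1, [0] = 7040, [1] = 1, [2] = 1, [4] = 10, [5] = -21113, elsewhere 1}, tot = 1, val = 8, z = -3, the precondition holds but the weakest precondition fails.
Answer: invalid


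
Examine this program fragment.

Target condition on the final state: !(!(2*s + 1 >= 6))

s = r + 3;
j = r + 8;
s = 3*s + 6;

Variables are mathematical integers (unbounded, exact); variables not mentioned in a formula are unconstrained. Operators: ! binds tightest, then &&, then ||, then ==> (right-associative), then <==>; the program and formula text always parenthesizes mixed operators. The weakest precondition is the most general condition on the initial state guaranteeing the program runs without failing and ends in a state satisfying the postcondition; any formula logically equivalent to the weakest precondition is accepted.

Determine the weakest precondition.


Working backward. After the program, the postcondition !(!(2*s + 1 >= 6)) must hold; in canonical form it is 2*s >= 5.
Before s := 3*s + 6: 6*s >= -7
Before j := r + 8: 6*s >= -7
Before s := r + 3: 6*r >= -25
Answer: WP = 6*r >= -25


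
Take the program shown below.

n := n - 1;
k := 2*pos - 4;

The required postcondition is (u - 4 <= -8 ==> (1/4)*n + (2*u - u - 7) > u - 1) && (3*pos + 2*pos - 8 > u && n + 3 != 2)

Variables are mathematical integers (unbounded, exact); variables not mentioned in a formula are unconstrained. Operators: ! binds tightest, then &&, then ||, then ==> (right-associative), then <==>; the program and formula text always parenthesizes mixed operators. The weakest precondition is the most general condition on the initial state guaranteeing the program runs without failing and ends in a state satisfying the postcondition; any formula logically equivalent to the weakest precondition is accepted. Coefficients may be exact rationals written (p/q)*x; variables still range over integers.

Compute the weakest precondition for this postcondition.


Working backward. After the program, the postcondition (u - 4 <= -8 ==> (1/4)*n + (2*u - u - 7) > u - 1) && (3*pos + 2*pos - 8 > u && n + 3 != 2) must hold; in canonical form it is (u <= -4 ==> (1/4)*n > 6) && 5*pos > u + 8 && n != -1.
Before k := 2*pos - 4: (u <= -4 ==> (1/4)*n > 6) && 5*pos > u + 8 && n != -1
Before n := n - 1: (u <= -4 ==> (1/4)*n > 25/4) && 5*pos > u + 8 && n != 0
Answer: WP = (u <= -4 ==> (1/4)*n > 25/4) && 5*pos > u + 8 && n != 0


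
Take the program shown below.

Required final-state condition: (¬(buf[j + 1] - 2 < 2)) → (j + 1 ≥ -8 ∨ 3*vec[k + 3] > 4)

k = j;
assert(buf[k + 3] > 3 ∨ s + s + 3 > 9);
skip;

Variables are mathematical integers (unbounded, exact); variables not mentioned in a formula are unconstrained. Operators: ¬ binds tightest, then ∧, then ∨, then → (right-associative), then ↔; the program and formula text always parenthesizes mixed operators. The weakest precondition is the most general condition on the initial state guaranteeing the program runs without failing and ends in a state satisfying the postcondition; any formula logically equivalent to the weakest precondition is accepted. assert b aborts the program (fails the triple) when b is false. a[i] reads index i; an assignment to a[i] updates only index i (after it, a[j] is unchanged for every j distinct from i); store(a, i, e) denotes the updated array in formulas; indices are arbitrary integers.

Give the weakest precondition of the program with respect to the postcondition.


Working backward. After the program, the postcondition (¬(buf[j + 1] - 2 < 2)) → (j + 1 ≥ -8 ∨ 3*vec[k + 3] > 4) must hold; in canonical form it is (¬(buf[j + 1] < 4)) → (j ≥ -9 ∨ 3*vec[k + 3] > 4).
Before skip: (¬(buf[j + 1] < 4)) → (j ≥ -9 ∨ 3*vec[k + 3] > 4)
Before assert buf[k + 3] > 3 ∨ s + s + 3 > 9: (buf[k + 3] > 3 ∨ 2*s > 6) ∧ ((¬(buf[j + 1] < 4)) → (j ≥ -9 ∨ 3*vec[k + 3] > 4))
Before k := j: (buf[j + 3] > 3 ∨ 2*s > 6) ∧ ((¬(buf[j + 1] < 4)) → (j ≥ -9 ∨ 3*vec[j + 3] > 4))
Answer: WP = (buf[j + 3] > 3 ∨ 2*s > 6) ∧ ((¬(buf[j + 1] < 4)) → (j ≥ -9 ∨ 3*vec[j + 3] > 4))


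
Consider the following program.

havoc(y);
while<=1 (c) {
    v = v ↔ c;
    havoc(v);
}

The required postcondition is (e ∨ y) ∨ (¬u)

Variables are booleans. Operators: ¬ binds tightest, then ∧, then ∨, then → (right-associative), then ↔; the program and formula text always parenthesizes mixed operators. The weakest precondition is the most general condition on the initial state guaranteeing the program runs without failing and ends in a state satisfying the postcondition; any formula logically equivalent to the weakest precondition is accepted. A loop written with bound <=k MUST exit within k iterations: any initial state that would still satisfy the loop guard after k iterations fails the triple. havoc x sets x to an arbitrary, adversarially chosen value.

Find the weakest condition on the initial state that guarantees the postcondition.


Working backward. After the program, the postcondition (e ∨ y) ∨ (¬u) must hold; in canonical form it is e ∨ y ∨ (¬u).
Before the loop (bound <=1), unroll the exhaustion recursion (WP_0 = exit-now case; WP_j = one more guarded iteration, up to j = 1):
  WP_0: (¬c) ∧ (e ∨ y ∨ (¬u))
  WP_1: (c → ((¬c) ∧ (e ∨ y ∨ (¬u)))) ∧ ((¬c) → (e ∨ y ∨ (¬u)))
So before the loop: (c → ((¬c) ∧ (e ∨ y ∨ (¬u)))) ∧ ((¬c) → (e ∨ y ∨ (¬u)))
Before havoc y: (c → (¬c)) ∧ (c → ((¬c) ∧ (e ∨ (¬u)))) ∧ ((¬c) → (e ∨ (¬u)))
Answer: WP = (c → (¬c)) ∧ (c → ((¬c) ∧ (e ∨ (¬u)))) ∧ ((¬c) → (e ∨ (¬u)))


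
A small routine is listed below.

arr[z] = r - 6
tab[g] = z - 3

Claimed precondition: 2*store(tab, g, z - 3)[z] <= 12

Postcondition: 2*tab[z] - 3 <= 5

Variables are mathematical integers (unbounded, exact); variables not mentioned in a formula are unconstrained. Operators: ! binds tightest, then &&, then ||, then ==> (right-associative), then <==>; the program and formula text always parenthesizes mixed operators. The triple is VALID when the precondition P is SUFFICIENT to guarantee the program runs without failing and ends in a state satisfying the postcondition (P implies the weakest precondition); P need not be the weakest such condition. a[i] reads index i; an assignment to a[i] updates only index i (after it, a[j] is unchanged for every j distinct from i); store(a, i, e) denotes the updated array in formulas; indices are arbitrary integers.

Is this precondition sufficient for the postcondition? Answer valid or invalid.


Working backward. After the program, the postcondition 2*tab[z] - 3 <= 5 must hold; in canonical form it is 2*tab[z] <= 8.
Before tab[g] := z - 3: 2*store(tab, g, z - 3)[z] <= 8
Before arr[z] := r - 6: 2*store(tab, g, z - 3)[z] <= 8
The weakest precondition is 2*store(tab, g, z - 3)[z] <= 8.
Check whether 2*store(tab, g, z - 3)[z] <= 12 implies it.
Countermodel: at the initial state g = 8, tab = {[8] = 2, elsewhere 2}, z = 8, the precondition holds but the weakest precondition fails.
Answer: invalid


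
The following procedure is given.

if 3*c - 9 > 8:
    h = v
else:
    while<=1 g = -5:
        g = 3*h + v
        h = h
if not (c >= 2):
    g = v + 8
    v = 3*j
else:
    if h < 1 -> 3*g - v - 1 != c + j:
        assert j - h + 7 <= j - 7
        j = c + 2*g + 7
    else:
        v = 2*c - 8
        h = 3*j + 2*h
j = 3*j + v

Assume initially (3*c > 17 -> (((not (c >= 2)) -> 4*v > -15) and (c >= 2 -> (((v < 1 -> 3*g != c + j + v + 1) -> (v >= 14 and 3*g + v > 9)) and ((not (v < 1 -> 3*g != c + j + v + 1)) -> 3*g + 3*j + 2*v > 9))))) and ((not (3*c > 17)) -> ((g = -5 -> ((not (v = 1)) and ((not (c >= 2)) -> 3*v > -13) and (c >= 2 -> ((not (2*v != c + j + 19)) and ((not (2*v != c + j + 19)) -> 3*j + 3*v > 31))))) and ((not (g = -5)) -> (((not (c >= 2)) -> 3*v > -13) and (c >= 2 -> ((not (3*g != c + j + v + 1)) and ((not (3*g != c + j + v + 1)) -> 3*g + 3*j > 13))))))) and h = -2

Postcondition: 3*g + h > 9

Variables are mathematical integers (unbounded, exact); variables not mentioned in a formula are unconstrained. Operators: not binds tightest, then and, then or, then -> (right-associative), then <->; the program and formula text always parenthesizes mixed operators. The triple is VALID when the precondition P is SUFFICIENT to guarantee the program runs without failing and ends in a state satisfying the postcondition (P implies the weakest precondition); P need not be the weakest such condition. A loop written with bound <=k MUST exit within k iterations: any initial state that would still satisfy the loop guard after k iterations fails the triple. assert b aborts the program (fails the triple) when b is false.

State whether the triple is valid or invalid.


Working backward. After the program, 3*g + h > 9 must hold.
Before j := 3*j + v: 3*g + h > 9
Then branch requires h + 3*v > -15; else branch requires ((h < 1 -> 3*g != c + j + v + 1) -> (h >= 14 and 3*g + h > 9)) and ((not (h < 1 -> 3*g != c + j + v + 1)) -> 3*g + 2*h + 3*j > 9).
Before the if: ((not (c >= 2)) -> h + 3*v > -15) and (c >= 2 -> (((h < 1 -> 3*g != c + j + v + 1) -> (h >= 14 and 3*g + h > 9)) and ((not (h < 1 -> 3*g != c + j + v + 1)) -> 3*g + 2*h + 3*j > 9)))
Then branch requires ((not (c >= 2)) -> 4*v > -15) and (c >= 2 -> (((v < 1 -> 3*g != c + j + v + 1) -> (v >= 14 and 3*g + v > 9)) and ((not (v < 1 -> 3*g != c + j + v + 1)) -> 3*g + 3*j + 2*v > 9))); else branch requires (g = -5 -> ((not (3*h + v = -5)) and ((not (c >= 2)) -> h + 3*v > -15) and (c >= 2 -> (((h < 1 -> 9*h + 2*v != c + j + 1) -> (h >= 14 and 10*h + 3*v > 9)) and ((not (h < 1 -> 9*h + 2*v != c + j + 1)) -> 11*h + 3*j + 3*v > 9))))) and ((not (g = -5)) -> (((not (c >= 2)) -> h + 3*v > -15) and (c >= 2 -> (((h < 1 -> 3*g != c + j + v + 1) -> (h >= 14 and 3*g + h > 9)) and ((not (h < 1 -> 3*g != c + j + v + 1)) -> 3*g + 2*h + 3*j > 9))))).
Before the if: (3*c > 17 -> (((not (c >= 2)) -> 4*v > -15) and (c >= 2 -> (((v < 1 -> 3*g != c + j + v + 1) -> (v >= 14 and 3*g + v > 9)) and ((not (v < 1 -> 3*g != c + j + v + 1)) -> 3*g + 3*j + 2*v > 9))))) and ((not (3*c > 17)) -> ((g = -5 -> ((not (3*h + v = -5)) and ((not (c >= 2)) -> h + 3*v > -15) and (c >= 2 -> (((h < 1 -> 9*h + 2*v != c + j + 1) -> (h >= 14 and 10*h + 3*v > 9)) and ((not (h < 1 -> 9*h + 2*v != c + j + 1)) -> 11*h + 3*j + 3*v > 9))))) and ((not (g = -5)) -> (((not (c >= 2)) -> h + 3*v > -15) and (c >= 2 -> (((h < 1 -> 3*g != c + j + v + 1) -> (h >= 14 and 3*g + h > 9)) and ((not (h < 1 -> 3*g != c + j + v + 1)) -> 3*g + 2*h + 3*j > 9)))))))
The weakest precondition is (3*c > 17 -> (((not (c >= 2)) -> 4*v > -15) and (c >= 2 -> (((v < 1 -> 3*g != c + j + v + 1) -> (v >= 14 and 3*g + v > 9)) and ((not (v < 1 -> 3*g != c + j + v + 1)) -> 3*g + 3*j + 2*v > 9))))) and ((not (3*c > 17)) -> ((g = -5 -> ((not (3*h + v = -5)) and ((not (c >= 2)) -> h + 3*v > -15) and (c >= 2 -> (((h < 1 -> 9*h + 2*v != c + j + 1) -> (h >= 14 and 10*h + 3*v > 9)) and ((not (h < 1 -> 9*h + 2*v != c + j + 1)) -> 11*h + 3*j + 3*v > 9))))) and ((not (g = -5)) -> (((not (c >= 2)) -> h + 3*v > -15) and (c >= 2 -> (((h < 1 -> 3*g != c + j + v + 1) -> (h >= 14 and 3*g + h > 9)) and ((not (h < 1 -> 3*g != c + j + v + 1)) -> 3*g + 2*h + 3*j > 9))))))).
Check whether (3*c > 17 -> (((not (c >= 2)) -> 4*v > -15) and (c >= 2 -> (((v < 1 -> 3*g != c + j + v + 1) -> (v >= 14 and 3*g + v > 9)) and ((not (v < 1 -> 3*g != c + j + v + 1)) -> 3*g + 3*j + 2*v > 9))))) and ((not (3*c > 17)) -> ((g = -5 -> ((not (v = 1)) and ((not (c >= 2)) -> 3*v > -13) and (c >= 2 -> ((not (2*v != c + j + 19)) and ((not (2*v != c + j + 19)) -> 3*j + 3*v > 31))))) and ((not (g = -5)) -> (((not (c >= 2)) -> 3*v > -13) and (c >= 2 -> ((not (3*g != c + j + v + 1)) and ((not (3*g != c + j + v + 1)) -> 3*g + 3*j > 13))))))) and h = -2 implies it.
Every state satisfying the precondition satisfies the weakest precondition: the implication holds.
Answer: valid


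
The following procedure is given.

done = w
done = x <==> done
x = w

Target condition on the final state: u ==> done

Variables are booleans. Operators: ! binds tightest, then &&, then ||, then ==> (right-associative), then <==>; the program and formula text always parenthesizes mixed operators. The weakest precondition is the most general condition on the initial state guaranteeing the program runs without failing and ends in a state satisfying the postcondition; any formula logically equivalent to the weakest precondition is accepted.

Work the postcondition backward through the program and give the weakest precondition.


Working backward. After the program, u ==> done must hold.
Before x := w: u ==> done
Before done := x <==> done: u ==> (x <==> done)
Before done := w: u ==> (x <==> w)
Answer: WP = u ==> (x <==> w)


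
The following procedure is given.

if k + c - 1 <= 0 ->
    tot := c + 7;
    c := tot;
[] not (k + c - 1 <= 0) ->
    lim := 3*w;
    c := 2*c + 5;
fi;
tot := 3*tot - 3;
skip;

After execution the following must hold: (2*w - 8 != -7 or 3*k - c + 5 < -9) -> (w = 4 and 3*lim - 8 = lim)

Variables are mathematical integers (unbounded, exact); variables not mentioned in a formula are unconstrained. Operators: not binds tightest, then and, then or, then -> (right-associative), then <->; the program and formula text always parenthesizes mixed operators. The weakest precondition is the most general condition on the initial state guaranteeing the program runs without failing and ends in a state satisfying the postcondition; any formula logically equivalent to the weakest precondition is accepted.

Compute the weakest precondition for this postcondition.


Working backward. After the program, the postcondition (2*w - 8 != -7 or 3*k - c + 5 < -9) -> (w = 4 and 3*lim - 8 = lim) must hold; in canonical form it is (2*w != 1 or 3*k < c - 14) -> (w = 4 and 2*lim = 8).
Before skip: (2*w != 1 or 3*k < c - 14) -> (w = 4 and 2*lim = 8)
Before tot := 3*tot - 3: (2*w != 1 or 3*k < c - 14) -> (w = 4 and 2*lim = 8)
Then branch requires (2*w != 1 or 3*k < c - 7) -> (w = 4 and 2*lim = 8); else branch requires (2*w != 1 or 3*k < 2*c - 9) -> (w = 4 and 6*w = 8).
Before the if: (c + k <= 1 -> ((2*w != 1 or 3*k < c - 7) -> (w = 4 and 2*lim = 8))) and ((not (c + k <= 1)) -> ((2*w != 1 or 3*k < 2*c - 9) -> (w = 4 and 6*w = 8)))
Answer: WP = (c + k <= 1 -> ((2*w != 1 or 3*k < c - 7) -> (w = 4 and 2*lim = 8))) and ((not (c + k <= 1)) -> ((2*w != 1 or 3*k < 2*c - 9) -> (w = 4 and 6*w = 8)))


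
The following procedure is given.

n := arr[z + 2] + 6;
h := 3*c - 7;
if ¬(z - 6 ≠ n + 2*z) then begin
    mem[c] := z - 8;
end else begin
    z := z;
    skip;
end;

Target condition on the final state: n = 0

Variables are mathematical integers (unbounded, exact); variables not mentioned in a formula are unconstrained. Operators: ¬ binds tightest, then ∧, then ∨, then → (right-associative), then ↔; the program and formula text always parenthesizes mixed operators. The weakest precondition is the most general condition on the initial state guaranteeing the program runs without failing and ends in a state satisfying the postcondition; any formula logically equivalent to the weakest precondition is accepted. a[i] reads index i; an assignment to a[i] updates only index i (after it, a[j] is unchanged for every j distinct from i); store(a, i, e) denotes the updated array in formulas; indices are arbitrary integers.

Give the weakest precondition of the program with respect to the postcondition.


Working backward. After the program, n = 0 must hold.
Then branch requires n = 0; else branch requires n = 0.
Before the if: ((¬(n + z ≠ -6)) → n = 0) ∧ (n + z ≠ -6 → n = 0)
Before h := 3*c - 7: ((¬(n + z ≠ -6)) → n = 0) ∧ (n + z ≠ -6 → n = 0)
Before n := arr[z + 2] + 6: ((¬(arr[z + 2] + z ≠ -12)) → arr[z + 2] = -6) ∧ (arr[z + 2] + z ≠ -12 → arr[z + 2] = -6)
Answer: WP = ((¬(arr[z + 2] + z ≠ -12)) → arr[z + 2] = -6) ∧ (arr[z + 2] + z ≠ -12 → arr[z + 2] = -6)


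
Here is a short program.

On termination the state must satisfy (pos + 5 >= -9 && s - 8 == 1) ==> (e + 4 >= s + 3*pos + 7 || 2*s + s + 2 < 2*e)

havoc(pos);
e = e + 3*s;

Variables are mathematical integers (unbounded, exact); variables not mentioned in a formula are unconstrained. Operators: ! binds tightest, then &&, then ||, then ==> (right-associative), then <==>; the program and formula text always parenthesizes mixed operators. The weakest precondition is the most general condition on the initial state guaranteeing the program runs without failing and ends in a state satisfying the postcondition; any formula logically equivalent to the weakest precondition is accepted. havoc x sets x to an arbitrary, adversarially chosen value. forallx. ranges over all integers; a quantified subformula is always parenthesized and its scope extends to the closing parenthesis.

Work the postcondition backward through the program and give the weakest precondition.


Working backward. After the program, the postcondition (pos + 5 >= -9 && s - 8 == 1) ==> (e + 4 >= s + 3*pos + 7 || 2*s + s + 2 < 2*e) must hold; in canonical form it is (pos >= -14 && s == 9) ==> (e >= 3*pos + s + 3 || 3*s < 2*e - 2).
Before e := e + 3*s: (pos >= -14 && s == 9) ==> (e + 2*s >= 3*pos + 3 || 2*e + 3*s > 2)
Before havoc pos: forall pos_1. ((pos_1 >= -14 && s == 9) ==> (e + 2*s >= 3*pos_1 + 3 || 2*e + 3*s > 2))
Answer: WP = forall pos_1. ((pos_1 >= -14 && s == 9) ==> (e + 2*s >= 3*pos_1 + 3 || 2*e + 3*s > 2))


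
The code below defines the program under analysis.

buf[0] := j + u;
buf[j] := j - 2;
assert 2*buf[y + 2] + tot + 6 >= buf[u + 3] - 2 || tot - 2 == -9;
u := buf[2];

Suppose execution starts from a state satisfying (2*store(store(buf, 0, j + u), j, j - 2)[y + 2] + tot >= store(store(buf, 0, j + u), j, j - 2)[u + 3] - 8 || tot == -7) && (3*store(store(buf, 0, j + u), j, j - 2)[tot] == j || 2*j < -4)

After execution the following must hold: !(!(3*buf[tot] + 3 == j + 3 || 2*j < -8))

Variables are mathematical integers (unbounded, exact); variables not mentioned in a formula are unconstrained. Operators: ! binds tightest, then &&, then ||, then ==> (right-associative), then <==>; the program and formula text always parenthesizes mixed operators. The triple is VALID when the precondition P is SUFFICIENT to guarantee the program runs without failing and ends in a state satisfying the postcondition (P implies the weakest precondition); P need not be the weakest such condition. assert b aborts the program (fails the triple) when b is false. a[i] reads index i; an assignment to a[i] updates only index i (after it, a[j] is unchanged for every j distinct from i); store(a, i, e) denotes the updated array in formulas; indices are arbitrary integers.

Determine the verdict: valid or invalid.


Working backward. After the program, the postcondition !(!(3*buf[tot] + 3 == j + 3 || 2*j < -8)) must hold; in canonical form it is 3*buf[tot] == j || 2*j < -8.
Before u := buf[2]: 3*buf[tot] == j || 2*j < -8
Before assert 2*buf[y + 2] + tot + 6 >= buf[u + 3] - 2 || tot - 2 == -9: (2*buf[y + 2] + tot >= buf[u + 3] - 8 || tot == -7) && (3*buf[tot] == j || 2*j < -8)
Before buf[j] := j - 2: (2*store(buf, j, j - 2)[y + 2] + tot >= store(buf, j, j - 2)[u + 3] - 8 || tot == -7) && (3*store(buf, j, j - 2)[tot] == j || 2*j < -8)
Before buf[0] := j + u: (2*store(store(buf, 0, j + u), j, j - 2)[y + 2] + tot >= store(store(buf, 0, j + u), j, j - 2)[u + 3] - 8 || tot == -7) && (3*store(store(buf, 0, j + u), j, j - 2)[tot] == j || 2*j < -8)
The weakest precondition is (2*store(store(buf, 0, j + u), j, j - 2)[y + 2] + tot >= store(store(buf, 0, j + u), j, j - 2)[u + 3] - 8 || tot == -7) && (3*store(store(buf, 0, j + u), j, j - 2)[tot] == j || 2*j < -8).
Check whether (2*store(store(buf, 0, j + u), j, j - 2)[y + 2] + tot >= store(store(buf, 0, j + u), j, j - 2)[u + 3] - 8 || tot == -7) && (3*store(store(buf, 0, j + u), j, j - 2)[tot] == j || 2*j < -4) implies it.
Countermodel: at the initial state buf = {[-7] = -2, [-3] = 2, [0] = 2, [11797] = 2, elsewhere 2}, j = -3, tot = -7, u = 11794, y = -2, the precondition holds but the weakest precondition fails.
Answer: invalid


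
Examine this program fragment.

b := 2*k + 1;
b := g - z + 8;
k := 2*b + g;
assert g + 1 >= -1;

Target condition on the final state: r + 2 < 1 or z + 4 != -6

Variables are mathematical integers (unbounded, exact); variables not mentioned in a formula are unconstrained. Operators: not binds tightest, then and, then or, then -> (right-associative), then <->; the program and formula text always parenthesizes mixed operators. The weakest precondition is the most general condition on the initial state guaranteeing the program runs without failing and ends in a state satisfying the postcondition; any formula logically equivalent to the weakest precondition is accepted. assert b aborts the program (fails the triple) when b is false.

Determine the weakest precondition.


Working backward. After the program, the postcondition r + 2 < 1 or z + 4 != -6 must hold; in canonical form it is r < -1 or z != -10.
Before assert g + 1 >= -1: g >= -2 and (r < -1 or z != -10)
Before k := 2*b + g: g >= -2 and (r < -1 or z != -10)
Before b := g - z + 8: g >= -2 and (r < -1 or z != -10)
Before b := 2*k + 1: g >= -2 and (r < -1 or z != -10)
Answer: WP = g >= -2 and (r < -1 or z != -10)


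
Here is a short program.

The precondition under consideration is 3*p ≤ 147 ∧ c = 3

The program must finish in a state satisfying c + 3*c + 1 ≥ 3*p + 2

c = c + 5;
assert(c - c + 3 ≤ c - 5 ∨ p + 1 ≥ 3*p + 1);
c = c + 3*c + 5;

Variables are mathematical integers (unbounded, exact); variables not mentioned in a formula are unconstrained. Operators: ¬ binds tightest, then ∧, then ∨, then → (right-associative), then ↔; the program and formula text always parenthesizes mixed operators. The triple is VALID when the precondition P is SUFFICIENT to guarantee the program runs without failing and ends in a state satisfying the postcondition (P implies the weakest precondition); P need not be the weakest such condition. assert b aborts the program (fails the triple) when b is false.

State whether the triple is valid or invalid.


Working backward. After the program, the postcondition c + 3*c + 1 ≥ 3*p + 2 must hold; in canonical form it is 4*c ≥ 3*p + 1.
Before c := c + 3*c + 5: 16*c ≥ 3*p - 19
Before assert c - c + 3 ≤ c - 5 ∨ p + 1 ≥ 3*p + 1: (c ≥ 8 ∨ 2*p ≤ 0) ∧ 16*c ≥ 3*p - 19
Before c := c + 5: (c ≥ 3 ∨ 2*p ≤ 0) ∧ 16*c ≥ 3*p - 99
The weakest precondition is (c ≥ 3 ∨ 2*p ≤ 0) ∧ 16*c ≥ 3*p - 99.
Check whether 3*p ≤ 147 ∧ c = 3 implies it.
Every state satisfying the precondition satisfies the weakest precondition: the implication holds.
Answer: valid


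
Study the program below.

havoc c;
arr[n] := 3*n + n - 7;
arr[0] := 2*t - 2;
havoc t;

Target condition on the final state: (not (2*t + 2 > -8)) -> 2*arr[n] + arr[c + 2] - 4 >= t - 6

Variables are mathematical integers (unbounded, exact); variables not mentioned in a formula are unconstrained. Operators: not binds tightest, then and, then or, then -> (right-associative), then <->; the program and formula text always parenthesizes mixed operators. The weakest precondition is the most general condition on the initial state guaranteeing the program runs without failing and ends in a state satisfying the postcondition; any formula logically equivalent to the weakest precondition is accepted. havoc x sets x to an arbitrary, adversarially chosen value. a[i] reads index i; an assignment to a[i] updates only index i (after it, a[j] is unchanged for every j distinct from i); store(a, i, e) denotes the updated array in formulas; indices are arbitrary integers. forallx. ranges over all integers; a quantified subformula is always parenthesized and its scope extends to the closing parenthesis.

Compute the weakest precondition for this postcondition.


Working backward. After the program, the postcondition (not (2*t + 2 > -8)) -> 2*arr[n] + arr[c + 2] - 4 >= t - 6 must hold; in canonical form it is (not (2*t > -10)) -> arr[c + 2] + 2*arr[n] >= t - 2.
Before havoc t: forall t_1. ((not (2*t_1 > -10)) -> arr[c + 2] + 2*arr[n] >= t_1 - 2)
Before arr[0] := 2*t - 2: forall t_1. ((not (2*t_1 > -10)) -> store(arr, 0, 2*t - 2)[c + 2] + 2*store(arr, 0, 2*t - 2)[n] >= t_1 - 2)
Before arr[n] := 3*n + n - 7: forall t_1. ((not (2*t_1 > -10)) -> store(store(arr, n, 4*n - 7), 0, 2*t - 2)[c + 2] + 2*store(store(arr, n, 4*n - 7), 0, 2*t - 2)[n] >= t_1 - 2)
Before havoc c: forall c_1. (forall t_1. ((not (2*t_1 > -10)) -> store(store(arr, n, 4*n - 7), 0, 2*t - 2)[c_1 + 2] + 2*store(store(arr, n, 4*n - 7), 0, 2*t - 2)[n] >= t_1 - 2))
Answer: WP = forall c_1. (forall t_1. ((not (2*t_1 > -10)) -> store(store(arr, n, 4*n - 7), 0, 2*t - 2)[c_1 + 2] + 2*store(store(arr, n, 4*n - 7), 0, 2*t - 2)[n] >= t_1 - 2))
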